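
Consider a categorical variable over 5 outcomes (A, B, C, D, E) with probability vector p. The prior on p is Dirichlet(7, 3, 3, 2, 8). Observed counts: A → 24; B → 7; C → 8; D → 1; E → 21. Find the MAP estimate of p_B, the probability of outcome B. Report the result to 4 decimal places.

MAP estimate of p_B = 0.1139

The posterior is Dirichlet(αᵢ + nᵢ) = Dirichlet(31, 10, 11, 3, 29).
For a Dirichlet(a₁,…,a_K) with all aᵢ > 1, the mode has j-th component (aⱼ − 1)/(Σaᵢ − K).
Here Σaᵢ = 84 and K = 5, so p_B = (10 − 1)/(84 − 5) = 9/79 ≈ 0.1139.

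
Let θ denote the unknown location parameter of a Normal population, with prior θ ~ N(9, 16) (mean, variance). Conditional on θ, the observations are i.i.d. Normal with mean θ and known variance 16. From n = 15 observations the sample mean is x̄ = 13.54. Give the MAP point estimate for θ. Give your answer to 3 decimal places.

n = 15, x̄ = 13.54.
For a Normal prior and Normal likelihood with known variance, the posterior is Normal; its mode equals its mean, the precision-weighted average.
Prior precision 1/σ₀² = 1/16 = 0.0625; data precision n/σ² = 15/16 = 0.9375.
θ̂ = (0.0625·9 + 0.9375·13.54) / (0.0625 + 0.9375) = 13.25625/1 = 13.25625 ≈ 13.256.

θ̂_MAP = 13.256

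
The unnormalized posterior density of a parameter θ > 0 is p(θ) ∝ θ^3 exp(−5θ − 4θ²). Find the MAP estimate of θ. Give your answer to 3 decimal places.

θ̂_MAP = 0.375

ℓ'(θ) = 3/θ − 5 − 8θ. Setting this to zero and multiplying by θ: 8θ² + 5θ − 3 = 0.
θ = (−5 + √(5² + 4·8·3)) / (2·8) = (−5 + √121) / 16 = (−5 + 11)/16 = 3/8.
ℓ''(θ) = −3/θ² − 8 < 0, confirming a maximum.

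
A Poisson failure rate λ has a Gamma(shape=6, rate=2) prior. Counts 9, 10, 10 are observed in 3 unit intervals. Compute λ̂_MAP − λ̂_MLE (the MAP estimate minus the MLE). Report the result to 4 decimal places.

Σxᵢ = 29. Posterior is Gamma(35, 5); MAP = (35−1)/5 = 34/5 ≈ 6.80000.
MLE = x̄ = 29/3 ≈ 9.66667.
Difference = 34/5 − 29/3 = -43/15 ≈ -2.8667.

MAP − MLE = -2.8667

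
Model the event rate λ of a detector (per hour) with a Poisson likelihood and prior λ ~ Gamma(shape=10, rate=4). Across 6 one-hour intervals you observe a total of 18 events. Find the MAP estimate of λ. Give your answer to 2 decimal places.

Σxᵢ = 18, n = 6.
Posterior ∝ λ^9e^(−4λ) · λ^18e^(−6λ) = λ^27e^(−10λ), i.e. Gamma(shape=28, rate=10).
The mode of a Gamma(a, b) with a ≥ 1 (shape–rate) is (a−1)/b = 27/10 ≈ 2.70.

λ̂_MAP = 2.70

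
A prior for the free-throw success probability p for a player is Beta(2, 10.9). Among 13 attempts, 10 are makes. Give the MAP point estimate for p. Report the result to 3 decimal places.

Prior: Beta(2, 10.9).
Data: 10 successes in 13 trials. The binomial likelihood contributes p^10(1−p)^3, so the posterior is Beta(2+10, 10.9+3) = Beta(12, 13.9).
For Beta(a, b) with a, b > 1 the mode is (a−1)/(a+b−2) = 11/23.9 ≈ 0.460.

p̂_MAP = 0.460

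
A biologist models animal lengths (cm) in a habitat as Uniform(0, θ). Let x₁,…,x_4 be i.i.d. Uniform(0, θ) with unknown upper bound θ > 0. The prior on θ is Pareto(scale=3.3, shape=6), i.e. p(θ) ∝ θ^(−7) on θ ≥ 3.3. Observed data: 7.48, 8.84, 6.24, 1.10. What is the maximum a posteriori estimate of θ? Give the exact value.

θ̂_MAP = 8.84

The Uniform(0, θ) likelihood is θ^(−n) for θ ≥ max(xᵢ), zero otherwise. Here max(xᵢ) = 8.84.
Posterior ∝ θ^(−7) · θ^(−4) = θ^(−11) on θ ≥ max(3.3, 8.84) = 8.84.
This density is strictly decreasing in θ, so the posterior mode lies at the lower boundary of the support.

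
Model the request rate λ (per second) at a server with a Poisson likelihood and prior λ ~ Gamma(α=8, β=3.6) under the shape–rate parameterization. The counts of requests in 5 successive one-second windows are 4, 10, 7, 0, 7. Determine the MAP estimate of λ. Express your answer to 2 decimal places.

Σxᵢ = 4+10+7+0+7 = 28, with n = 5.
Posterior ∝ λ^7e^(−3.6λ) · λ^28e^(−5λ) = λ^35e^(−8.6λ), i.e. Gamma(shape=36, rate=8.6).
The mode of a Gamma(a, b) with a ≥ 1 (shape–rate) is (a−1)/b = 35/8.6 ≈ 4.07.

λ̂_MAP = 4.07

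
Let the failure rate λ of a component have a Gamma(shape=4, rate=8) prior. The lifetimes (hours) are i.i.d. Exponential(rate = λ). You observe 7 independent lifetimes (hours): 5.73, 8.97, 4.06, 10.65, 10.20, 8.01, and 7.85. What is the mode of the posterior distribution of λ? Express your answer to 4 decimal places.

λ̂_MAP = 0.1576

The Exponential(rate=λ) likelihood is ∝ λ^n e^(−λΣtᵢ). Here n = 7 and Σtᵢ = 5.73 + 8.97 + 4.06 + 10.65 + 10.20 + 8.01 + 7.85 = 55.47.
Posterior ∝ λ^3e^(−8λ) · λ^7e^(−55.47λ) = λ^10e^(−63.47λ), i.e. Gamma(11, 63.47).
Mode = (a−1)/b = 10/63.47 ≈ 0.1576.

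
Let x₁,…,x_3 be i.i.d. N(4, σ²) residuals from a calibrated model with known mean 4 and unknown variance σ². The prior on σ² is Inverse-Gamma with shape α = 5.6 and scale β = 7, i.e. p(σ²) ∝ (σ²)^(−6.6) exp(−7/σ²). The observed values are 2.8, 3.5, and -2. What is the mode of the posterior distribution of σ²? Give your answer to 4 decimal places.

σ̂²_MAP = 3.1907

Sum of squared deviations about the known mean: SS = (2.8−4)² + (3.5−4)² + (-2−4)² = 37.69.
The Normal likelihood contributes (σ²)^(−n/2) exp(−SS/(2σ²)), so the posterior is Inverse-Gamma(α + n/2, β + SS/2) = Inverse-Gamma(7.1, 25.845).
The mode of Inverse-Gamma(a, b) is b/(a+1) = 25.845/8.1 ≈ 3.1907.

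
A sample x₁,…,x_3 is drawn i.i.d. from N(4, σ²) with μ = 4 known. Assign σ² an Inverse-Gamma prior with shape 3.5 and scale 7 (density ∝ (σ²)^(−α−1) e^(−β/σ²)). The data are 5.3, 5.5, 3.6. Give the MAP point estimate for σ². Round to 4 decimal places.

σ̂²_MAP = 1.5083

Sum of squared deviations about the known mean: SS = (5.3−4)² + (5.5−4)² + (3.6−4)² = 4.1.
The Normal likelihood contributes (σ²)^(−n/2) exp(−SS/(2σ²)), so the posterior is Inverse-Gamma(α + n/2, β + SS/2) = Inverse-Gamma(5, 9.05).
The mode of Inverse-Gamma(a, b) is b/(a+1) = 9.05/6 ≈ 1.5083.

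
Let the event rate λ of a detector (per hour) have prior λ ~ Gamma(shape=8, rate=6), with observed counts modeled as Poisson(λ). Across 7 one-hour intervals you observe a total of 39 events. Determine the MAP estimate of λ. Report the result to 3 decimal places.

λ̂_MAP = 3.538

Σxᵢ = 39, n = 7.
Posterior ∝ λ^7e^(−6λ) · λ^39e^(−7λ) = λ^46e^(−13λ), i.e. Gamma(shape=47, rate=13).
The mode of a Gamma(a, b) with a ≥ 1 (shape–rate) is (a−1)/b = 46/13 ≈ 3.538.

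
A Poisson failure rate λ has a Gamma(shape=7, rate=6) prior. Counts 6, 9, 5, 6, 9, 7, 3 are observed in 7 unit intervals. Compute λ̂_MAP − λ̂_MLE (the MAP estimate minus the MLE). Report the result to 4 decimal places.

Σxᵢ = 45. Posterior is Gamma(52, 13); MAP = (52−1)/13 = 51/13 ≈ 3.92308.
MLE = x̄ = 45/7 ≈ 6.42857.
Difference = 51/13 − 45/7 = -228/91 ≈ -2.5055.

MAP − MLE = -2.5055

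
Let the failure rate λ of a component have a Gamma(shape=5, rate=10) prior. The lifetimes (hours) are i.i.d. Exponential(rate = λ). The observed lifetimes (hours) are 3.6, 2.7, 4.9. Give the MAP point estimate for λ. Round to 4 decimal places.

The Exponential(rate=λ) likelihood is ∝ λ^n e^(−λΣtᵢ). Here n = 3 and Σtᵢ = 3.6 + 2.7 + 4.9 = 11.2.
Posterior ∝ λ^4e^(−10λ) · λ^3e^(−11.2λ) = λ^7e^(−21.2λ), i.e. Gamma(8, 21.2).
Mode = (a−1)/b = 7/21.2 ≈ 0.3302.

λ̂_MAP = 0.3302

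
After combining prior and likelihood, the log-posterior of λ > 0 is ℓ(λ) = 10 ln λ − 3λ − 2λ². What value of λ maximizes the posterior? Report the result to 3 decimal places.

λ̂_MAP = 1.250

ℓ'(λ) = 10/λ − 3 − 4λ. Setting this to zero and multiplying by λ: 4λ² + 3λ − 10 = 0.
λ = (−3 + √(3² + 4·4·10)) / (2·4) = (−3 + √169) / 8 = (−3 + 13)/8 = 5/4.
ℓ''(λ) = −10/λ² − 4 < 0, confirming a maximum.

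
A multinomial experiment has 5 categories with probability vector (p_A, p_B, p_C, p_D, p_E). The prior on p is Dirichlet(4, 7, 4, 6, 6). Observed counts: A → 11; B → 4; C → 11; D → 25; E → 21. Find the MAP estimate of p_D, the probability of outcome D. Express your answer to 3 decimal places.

The posterior is Dirichlet(αᵢ + nᵢ) = Dirichlet(15, 11, 15, 31, 27).
For a Dirichlet(a₁,…,a_K) with all aᵢ > 1, the mode has j-th component (aⱼ − 1)/(Σaᵢ − K).
Here Σaᵢ = 99 and K = 5, so p_D = (31 − 1)/(99 − 5) = 30/94 ≈ 0.319.

MAP estimate of p_D = 0.319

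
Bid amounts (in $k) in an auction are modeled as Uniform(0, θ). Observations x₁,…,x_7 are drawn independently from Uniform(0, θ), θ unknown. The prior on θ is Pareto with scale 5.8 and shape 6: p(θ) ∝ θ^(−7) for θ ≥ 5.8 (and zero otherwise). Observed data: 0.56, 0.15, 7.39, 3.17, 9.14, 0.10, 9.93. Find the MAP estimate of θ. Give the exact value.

The Uniform(0, θ) likelihood is θ^(−n) for θ ≥ max(xᵢ), zero otherwise. Here max(xᵢ) = 9.93.
Posterior ∝ θ^(−7) · θ^(−7) = θ^(−14) on θ ≥ max(5.8, 9.93) = 9.93.
This density is strictly decreasing in θ, so the posterior mode lies at the lower boundary of the support.

θ̂_MAP = 9.93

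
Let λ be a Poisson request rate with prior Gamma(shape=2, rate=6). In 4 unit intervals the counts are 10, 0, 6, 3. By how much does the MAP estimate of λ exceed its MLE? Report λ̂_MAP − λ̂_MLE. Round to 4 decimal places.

Σxᵢ = 19. Posterior is Gamma(21, 10); MAP = (21−1)/10 = 20/10 ≈ 2.00000.
MLE = x̄ = 19/4 ≈ 4.75000.
Difference = 20/10 − 19/4 = -11/4 ≈ -2.7500.

MAP − MLE = -2.7500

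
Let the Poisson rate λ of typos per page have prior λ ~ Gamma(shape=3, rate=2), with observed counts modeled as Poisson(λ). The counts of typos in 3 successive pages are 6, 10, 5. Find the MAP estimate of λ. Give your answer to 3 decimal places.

λ̂_MAP = 4.600

Σxᵢ = 6+10+5 = 21, with n = 3.
Posterior ∝ λ^2e^(−2λ) · λ^21e^(−3λ) = λ^23e^(−5λ), i.e. Gamma(shape=24, rate=5).
The mode of a Gamma(a, b) with a ≥ 1 (shape–rate) is (a−1)/b = 23/5 ≈ 4.600.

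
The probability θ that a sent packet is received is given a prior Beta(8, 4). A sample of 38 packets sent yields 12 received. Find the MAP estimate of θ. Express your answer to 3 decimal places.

Prior: Beta(8, 4).
Data: 12 successes in 38 trials. The binomial likelihood contributes θ^12(1−θ)^26, so the posterior is Beta(8+12, 4+26) = Beta(20, 30).
For Beta(a, b) with a, b > 1 the mode is (a−1)/(a+b−2) = 19/48 ≈ 0.396.

θ̂_MAP = 0.396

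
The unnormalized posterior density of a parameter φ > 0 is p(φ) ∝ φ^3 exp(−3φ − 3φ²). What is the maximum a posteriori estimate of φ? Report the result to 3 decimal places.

φ̂_MAP = 0.500

ℓ'(φ) = 3/φ − 3 − 6φ. Setting this to zero and multiplying by φ: 6φ² + 3φ − 3 = 0.
φ = (−3 + √(3² + 4·6·3)) / (2·6) = (−3 + √81) / 12 = (−3 + 9)/12 = 1/2.
ℓ''(φ) = −3/φ² − 6 < 0, confirming a maximum.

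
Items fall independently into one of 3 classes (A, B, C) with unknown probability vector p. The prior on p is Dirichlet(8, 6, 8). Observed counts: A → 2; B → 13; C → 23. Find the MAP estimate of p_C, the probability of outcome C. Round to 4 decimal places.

MAP estimate of p_C = 0.5263

The posterior is Dirichlet(αᵢ + nᵢ) = Dirichlet(10, 19, 31).
For a Dirichlet(a₁,…,a_K) with all aᵢ > 1, the mode has j-th component (aⱼ − 1)/(Σaᵢ − K).
Here Σaᵢ = 60 and K = 3, so p_C = (31 − 1)/(60 − 3) = 30/57 ≈ 0.5263.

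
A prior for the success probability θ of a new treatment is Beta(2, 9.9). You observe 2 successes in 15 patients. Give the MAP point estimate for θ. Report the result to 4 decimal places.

Prior: Beta(2, 9.9).
Data: 2 successes in 15 trials. The binomial likelihood contributes θ^2(1−θ)^13, so the posterior is Beta(2+2, 9.9+13) = Beta(4, 22.9).
For Beta(a, b) with a, b > 1 the mode is (a−1)/(a+b−2) = 3/24.9 ≈ 0.1205.

θ̂_MAP = 0.1205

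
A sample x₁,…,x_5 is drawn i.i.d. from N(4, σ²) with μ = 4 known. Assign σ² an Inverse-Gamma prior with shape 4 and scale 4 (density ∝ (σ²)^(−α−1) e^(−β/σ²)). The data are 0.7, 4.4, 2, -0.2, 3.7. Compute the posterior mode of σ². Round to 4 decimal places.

Sum of squared deviations about the known mean: SS = (0.7−4)² + (4.4−4)² + (2−4)² + (-0.2−4)² + (3.7−4)² = 32.78.
The Normal likelihood contributes (σ²)^(−n/2) exp(−SS/(2σ²)), so the posterior is Inverse-Gamma(α + n/2, β + SS/2) = Inverse-Gamma(6.5, 20.39).
The mode of Inverse-Gamma(a, b) is b/(a+1) = 20.39/7.5 ≈ 2.7187.

σ̂²_MAP = 2.7187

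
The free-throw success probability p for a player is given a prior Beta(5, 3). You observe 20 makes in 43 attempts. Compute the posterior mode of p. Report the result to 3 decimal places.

p̂_MAP = 0.490

Prior: Beta(5, 3).
Data: 20 successes in 43 trials. The binomial likelihood contributes p^20(1−p)^23, so the posterior is Beta(5+20, 3+23) = Beta(25, 26).
For Beta(a, b) with a, b > 1 the mode is (a−1)/(a+b−2) = 24/49 ≈ 0.490.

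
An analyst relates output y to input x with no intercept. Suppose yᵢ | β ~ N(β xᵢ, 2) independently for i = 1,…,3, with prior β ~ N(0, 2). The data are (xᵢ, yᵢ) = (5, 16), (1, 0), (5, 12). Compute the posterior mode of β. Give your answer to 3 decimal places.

log p(β | y) = −Σ(yᵢ − βxᵢ)²/(2·2) − β²/(2·2) + const.
Setting the derivative to zero: Σxᵢ(yᵢ − βxᵢ)/2 − β/2 = 0, so β = Σxᵢyᵢ / (Σxᵢ² + σ²/τ²).
Σxᵢyᵢ = 5·16 + 1·0 + 5·12 = 140; Σxᵢ² = 51; σ²/τ² = 1.
β̂_MAP = 140 / (51 + 1) = 140/52 ≈ 2.692.

β̂_MAP = 2.692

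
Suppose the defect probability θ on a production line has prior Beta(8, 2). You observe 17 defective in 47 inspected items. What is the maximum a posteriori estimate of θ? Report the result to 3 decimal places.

θ̂_MAP = 0.436

Prior: Beta(8, 2).
Data: 17 successes in 47 trials. The binomial likelihood contributes θ^17(1−θ)^30, so the posterior is Beta(8+17, 2+30) = Beta(25, 32).
For Beta(a, b) with a, b > 1 the mode is (a−1)/(a+b−2) = 24/55 ≈ 0.436.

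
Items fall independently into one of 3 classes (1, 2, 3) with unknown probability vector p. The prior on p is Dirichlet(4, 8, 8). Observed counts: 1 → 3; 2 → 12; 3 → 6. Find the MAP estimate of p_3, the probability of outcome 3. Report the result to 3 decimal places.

The posterior is Dirichlet(αᵢ + nᵢ) = Dirichlet(7, 20, 14).
For a Dirichlet(a₁,…,a_K) with all aᵢ > 1, the mode has j-th component (aⱼ − 1)/(Σaᵢ − K).
Here Σaᵢ = 41 and K = 3, so p_3 = (14 − 1)/(41 − 3) = 13/38 ≈ 0.342.

MAP estimate: 0.342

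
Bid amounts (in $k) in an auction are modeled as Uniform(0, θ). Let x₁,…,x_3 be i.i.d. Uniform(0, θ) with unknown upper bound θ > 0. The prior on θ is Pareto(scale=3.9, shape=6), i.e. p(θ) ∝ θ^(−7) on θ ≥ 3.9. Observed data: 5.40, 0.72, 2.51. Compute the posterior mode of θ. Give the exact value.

The Uniform(0, θ) likelihood is θ^(−n) for θ ≥ max(xᵢ), zero otherwise. Here max(xᵢ) = 5.40.
Posterior ∝ θ^(−7) · θ^(−3) = θ^(−10) on θ ≥ max(3.9, 5.40) = 5.40.
This density is strictly decreasing in θ, so the posterior mode lies at the lower boundary of the support.

θ̂_MAP = 5.40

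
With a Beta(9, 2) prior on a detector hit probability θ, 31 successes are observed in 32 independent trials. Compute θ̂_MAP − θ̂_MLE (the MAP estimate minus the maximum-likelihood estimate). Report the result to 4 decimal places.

Posterior is Beta(40, 3); MAP = (40−1)/(43−2) = 39/41 ≈ 0.95122.
MLE ignores the prior: θ̂_MLE = k/n = 31/32 ≈ 0.96875.
Difference = 39/41 − 31/32 = -23/1312 ≈ -0.0175.

MAP − MLE = -0.0175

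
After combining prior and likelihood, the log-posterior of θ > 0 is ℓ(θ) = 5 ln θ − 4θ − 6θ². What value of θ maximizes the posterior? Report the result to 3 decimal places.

ℓ'(θ) = 5/θ − 4 − 12θ. Setting this to zero and multiplying by θ: 12θ² + 4θ − 5 = 0.
θ = (−4 + √(4² + 4·12·5)) / (2·12) = (−4 + √256) / 24 = (−4 + 16)/24 = 1/2.
ℓ''(θ) = −5/θ² − 12 < 0, confirming a maximum.

θ̂_MAP = 0.500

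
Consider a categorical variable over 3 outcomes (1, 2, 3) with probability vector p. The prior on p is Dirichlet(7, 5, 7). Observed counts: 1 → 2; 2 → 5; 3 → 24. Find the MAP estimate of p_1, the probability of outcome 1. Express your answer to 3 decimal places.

The posterior is Dirichlet(αᵢ + nᵢ) = Dirichlet(9, 10, 31).
For a Dirichlet(a₁,…,a_K) with all aᵢ > 1, the mode has j-th component (aⱼ − 1)/(Σaᵢ − K).
Here Σaᵢ = 50 and K = 3, so p_1 = (9 − 1)/(50 − 3) = 8/47 ≈ 0.170.

MAP estimate: 0.170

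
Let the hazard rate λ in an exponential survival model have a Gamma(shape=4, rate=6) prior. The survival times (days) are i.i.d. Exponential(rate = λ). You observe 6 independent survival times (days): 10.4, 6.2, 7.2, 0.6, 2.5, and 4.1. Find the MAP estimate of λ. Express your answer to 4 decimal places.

The Exponential(rate=λ) likelihood is ∝ λ^n e^(−λΣtᵢ). Here n = 6 and Σtᵢ = 10.4 + 6.2 + 7.2 + 0.6 + 2.5 + 4.1 = 31.
Posterior ∝ λ^3e^(−6λ) · λ^6e^(−31λ) = λ^9e^(−37λ), i.e. Gamma(10, 37).
Mode = (a−1)/b = 9/37 ≈ 0.2432.

λ̂_MAP = 0.2432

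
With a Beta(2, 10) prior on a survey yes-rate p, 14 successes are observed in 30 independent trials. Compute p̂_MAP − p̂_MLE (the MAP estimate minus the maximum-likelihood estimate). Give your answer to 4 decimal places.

MAP − MLE = -0.0917

Posterior is Beta(16, 26); MAP = (16−1)/(42−2) = 15/40 ≈ 0.37500.
MLE ignores the prior: p̂_MLE = k/n = 14/30 ≈ 0.46667.
Difference = 15/40 − 14/30 = -11/120 ≈ -0.0917.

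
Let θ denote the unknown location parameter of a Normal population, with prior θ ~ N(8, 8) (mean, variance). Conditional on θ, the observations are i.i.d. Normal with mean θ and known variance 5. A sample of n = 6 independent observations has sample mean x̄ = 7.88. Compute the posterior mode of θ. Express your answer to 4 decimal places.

n = 6, x̄ = 7.88.
For a Normal prior and Normal likelihood with known variance, the posterior is Normal; its mode equals its mean, the precision-weighted average.
Prior precision 1/σ₀² = 1/8 = 0.125; data precision n/σ² = 6/5 = 1.2.
θ̂ = (0.125·8 + 1.2·7.88) / (0.125 + 1.2) = 10.456/1.325 = 10456/1325 ≈ 7.8913.

θ̂_MAP = 7.8913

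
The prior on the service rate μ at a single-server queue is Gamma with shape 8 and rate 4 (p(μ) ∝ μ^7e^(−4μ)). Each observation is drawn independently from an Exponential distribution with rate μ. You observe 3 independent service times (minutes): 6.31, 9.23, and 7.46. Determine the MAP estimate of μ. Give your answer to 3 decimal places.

μ̂_MAP = 0.370

The Exponential(rate=μ) likelihood is ∝ μ^n e^(−μΣtᵢ). Here n = 3 and Σtᵢ = 6.31 + 9.23 + 7.46 = 23.
Posterior ∝ μ^7e^(−4μ) · μ^3e^(−23μ) = μ^10e^(−27μ), i.e. Gamma(11, 27).
Mode = (a−1)/b = 10/27 ≈ 0.370.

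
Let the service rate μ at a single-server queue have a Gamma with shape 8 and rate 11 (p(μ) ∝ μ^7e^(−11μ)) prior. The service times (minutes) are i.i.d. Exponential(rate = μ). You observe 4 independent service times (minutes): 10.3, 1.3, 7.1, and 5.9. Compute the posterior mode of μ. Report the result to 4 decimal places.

μ̂_MAP = 0.3090

The Exponential(rate=μ) likelihood is ∝ μ^n e^(−μΣtᵢ). Here n = 4 and Σtᵢ = 10.3 + 1.3 + 7.1 + 5.9 = 24.6.
Posterior ∝ μ^7e^(−11μ) · μ^4e^(−24.6μ) = μ^11e^(−35.6μ), i.e. Gamma(12, 35.6).
Mode = (a−1)/b = 11/35.6 ≈ 0.3090.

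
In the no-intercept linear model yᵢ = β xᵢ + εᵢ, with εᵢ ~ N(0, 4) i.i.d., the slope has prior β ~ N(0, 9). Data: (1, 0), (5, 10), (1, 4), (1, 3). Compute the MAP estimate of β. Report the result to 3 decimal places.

β̂_MAP = 2.004

log p(β | y) = −Σ(yᵢ − βxᵢ)²/(2·4) − β²/(2·9) + const.
Setting the derivative to zero: Σxᵢ(yᵢ − βxᵢ)/4 − β/9 = 0, so β = Σxᵢyᵢ / (Σxᵢ² + σ²/τ²).
Σxᵢyᵢ = 1·0 + 5·10 + 1·4 + 1·3 = 57; Σxᵢ² = 28; σ²/τ² = 4/9.
β̂_MAP = 57 / (28 + 4/9) = 57/(256/9) = 513/256 ≈ 2.004.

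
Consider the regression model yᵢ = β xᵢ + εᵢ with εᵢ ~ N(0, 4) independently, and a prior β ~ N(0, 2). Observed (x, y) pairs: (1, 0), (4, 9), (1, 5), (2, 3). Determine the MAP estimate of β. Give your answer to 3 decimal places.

log p(β | y) = −Σ(yᵢ − βxᵢ)²/(2·4) − β²/(2·2) + const.
Setting the derivative to zero: Σxᵢ(yᵢ − βxᵢ)/4 − β/2 = 0, so β = Σxᵢyᵢ / (Σxᵢ² + σ²/τ²).
Σxᵢyᵢ = 1·0 + 4·9 + 1·5 + 2·3 = 47; Σxᵢ² = 22; σ²/τ² = 2.
β̂_MAP = 47 / (22 + 2) = 47/24 ≈ 1.958.

β̂_MAP = 1.958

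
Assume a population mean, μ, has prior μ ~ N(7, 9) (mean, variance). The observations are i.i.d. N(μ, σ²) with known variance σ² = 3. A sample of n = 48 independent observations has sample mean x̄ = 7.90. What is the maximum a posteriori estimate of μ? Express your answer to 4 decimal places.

n = 48, x̄ = 7.90.
For a Normal prior and Normal likelihood with known variance, the posterior is Normal; its mode equals its mean, the precision-weighted average.
Prior precision 1/σ₀² = 1/9; data precision n/σ² = 48/3 = 16.
μ̂ = ((1/9)·7 + 16·7.9) / (1/9 + 16) = (5723/45)/(145/9) = 5723/725 ≈ 7.8938.

μ̂_MAP = 7.8938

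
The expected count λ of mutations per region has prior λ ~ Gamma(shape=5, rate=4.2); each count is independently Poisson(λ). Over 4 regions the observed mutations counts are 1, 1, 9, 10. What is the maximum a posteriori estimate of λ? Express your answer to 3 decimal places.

λ̂_MAP = 3.049

Σxᵢ = 1+1+9+10 = 21, with n = 4.
Posterior ∝ λ^4e^(−4.2λ) · λ^21e^(−4λ) = λ^25e^(−8.2λ), i.e. Gamma(shape=26, rate=8.2).
The mode of a Gamma(a, b) with a ≥ 1 (shape–rate) is (a−1)/b = 25/8.2 ≈ 3.049.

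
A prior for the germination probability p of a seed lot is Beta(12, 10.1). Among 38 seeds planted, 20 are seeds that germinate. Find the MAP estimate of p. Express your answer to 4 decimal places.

p̂_MAP = 0.5336

Prior: Beta(12, 10.1).
Data: 20 successes in 38 trials. The binomial likelihood contributes p^20(1−p)^18, so the posterior is Beta(12+20, 10.1+18) = Beta(32, 28.1).
For Beta(a, b) with a, b > 1 the mode is (a−1)/(a+b−2) = 31/58.1 ≈ 0.5336.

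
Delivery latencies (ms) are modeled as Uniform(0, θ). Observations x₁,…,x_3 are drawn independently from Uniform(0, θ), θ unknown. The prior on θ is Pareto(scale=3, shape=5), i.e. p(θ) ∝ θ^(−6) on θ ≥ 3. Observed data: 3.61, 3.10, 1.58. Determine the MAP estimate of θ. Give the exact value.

θ̂_MAP = 3.61

The Uniform(0, θ) likelihood is θ^(−n) for θ ≥ max(xᵢ), zero otherwise. Here max(xᵢ) = 3.61.
Posterior ∝ θ^(−6) · θ^(−3) = θ^(−9) on θ ≥ max(3, 3.61) = 3.61.
This density is strictly decreasing in θ, so the posterior mode lies at the lower boundary of the support.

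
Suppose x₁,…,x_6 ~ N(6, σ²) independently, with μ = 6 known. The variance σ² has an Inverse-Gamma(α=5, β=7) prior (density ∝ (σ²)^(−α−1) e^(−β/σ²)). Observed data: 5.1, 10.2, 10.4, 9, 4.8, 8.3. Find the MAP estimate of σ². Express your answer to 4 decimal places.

Sum of squared deviations about the known mean: SS = (5.1−6)² + (10.2−6)² + (10.4−6)² + (9−6)² + (4.8−6)² + (8.3−6)² = 53.54.
The Normal likelihood contributes (σ²)^(−n/2) exp(−SS/(2σ²)), so the posterior is Inverse-Gamma(α + n/2, β + SS/2) = Inverse-Gamma(8, 33.77).
The mode of Inverse-Gamma(a, b) is b/(a+1) = 33.77/9 ≈ 3.7522.

σ̂²_MAP = 3.7522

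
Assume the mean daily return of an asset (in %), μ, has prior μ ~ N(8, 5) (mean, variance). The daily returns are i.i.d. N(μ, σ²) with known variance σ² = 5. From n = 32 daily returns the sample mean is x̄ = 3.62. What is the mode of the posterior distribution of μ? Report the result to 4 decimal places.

μ̂_MAP = 3.7527

n = 32, x̄ = 3.62.
For a Normal prior and Normal likelihood with known variance, the posterior is Normal; its mode equals its mean, the precision-weighted average.
Prior precision 1/σ₀² = 1/5 = 0.2; data precision n/σ² = 32/5 = 6.4.
μ̂ = (0.2·8 + 6.4·3.62) / (0.2 + 6.4) = 24.768/6.6 = 1032/275 ≈ 3.7527.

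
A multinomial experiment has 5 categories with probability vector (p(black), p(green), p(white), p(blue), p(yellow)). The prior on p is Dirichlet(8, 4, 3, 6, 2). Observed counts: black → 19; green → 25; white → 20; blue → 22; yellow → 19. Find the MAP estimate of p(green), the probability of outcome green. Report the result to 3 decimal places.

The posterior is Dirichlet(αᵢ + nᵢ) = Dirichlet(27, 29, 23, 28, 21).
For a Dirichlet(a₁,…,a_K) with all aᵢ > 1, the mode has j-th component (aⱼ − 1)/(Σaᵢ − K).
Here Σaᵢ = 128 and K = 5, so p(green) = (29 − 1)/(128 − 5) = 28/123 ≈ 0.228.

MAP estimate of p(green) = 0.228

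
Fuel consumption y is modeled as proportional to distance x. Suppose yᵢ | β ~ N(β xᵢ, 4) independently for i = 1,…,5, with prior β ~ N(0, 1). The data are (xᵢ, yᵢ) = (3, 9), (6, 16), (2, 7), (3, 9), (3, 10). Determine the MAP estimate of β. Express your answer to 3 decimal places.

log p(β | y) = −Σ(yᵢ − βxᵢ)²/(2·4) − β²/(2·1) + const.
Setting the derivative to zero: Σxᵢ(yᵢ − βxᵢ)/4 − β/1 = 0, so β = Σxᵢyᵢ / (Σxᵢ² + σ²/τ²).
Σxᵢyᵢ = 3·9 + 6·16 + 2·7 + 3·9 + 3·10 = 194; Σxᵢ² = 67; σ²/τ² = 4.
β̂_MAP = 194 / (67 + 4) = 194/71 ≈ 2.732.

β̂_MAP = 2.732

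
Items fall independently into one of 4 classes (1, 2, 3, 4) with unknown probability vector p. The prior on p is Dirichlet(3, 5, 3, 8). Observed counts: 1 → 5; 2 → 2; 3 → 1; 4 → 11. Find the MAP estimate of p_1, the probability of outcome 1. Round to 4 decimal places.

MAP estimate: 0.2059

The posterior is Dirichlet(αᵢ + nᵢ) = Dirichlet(8, 7, 4, 19).
For a Dirichlet(a₁,…,a_K) with all aᵢ > 1, the mode has j-th component (aⱼ − 1)/(Σaᵢ − K).
Here Σaᵢ = 38 and K = 4, so p_1 = (8 − 1)/(38 − 4) = 7/34 ≈ 0.2059.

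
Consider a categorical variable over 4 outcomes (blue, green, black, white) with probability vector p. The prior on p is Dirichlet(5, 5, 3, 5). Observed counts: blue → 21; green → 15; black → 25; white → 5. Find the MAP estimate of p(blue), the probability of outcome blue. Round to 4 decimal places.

The posterior is Dirichlet(αᵢ + nᵢ) = Dirichlet(26, 20, 28, 10).
For a Dirichlet(a₁,…,a_K) with all aᵢ > 1, the mode has j-th component (aⱼ − 1)/(Σaᵢ − K).
Here Σaᵢ = 84 and K = 4, so p(blue) = (26 − 1)/(84 − 4) = 25/80 ≈ 0.3125.

MAP estimate of p(blue) = 0.3125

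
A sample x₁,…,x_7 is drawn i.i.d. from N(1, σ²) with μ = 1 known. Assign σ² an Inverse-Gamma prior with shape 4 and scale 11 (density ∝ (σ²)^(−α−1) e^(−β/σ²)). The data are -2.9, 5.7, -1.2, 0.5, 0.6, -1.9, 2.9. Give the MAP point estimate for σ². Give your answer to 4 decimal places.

σ̂²_MAP = 4.5041

Sum of squared deviations about the known mean: SS = (-2.9−1)² + (5.7−1)² + (-1.2−1)² + (0.5−1)² + (0.6−1)² + (-1.9−1)² + (2.9−1)² = 54.57.
The Normal likelihood contributes (σ²)^(−n/2) exp(−SS/(2σ²)), so the posterior is Inverse-Gamma(α + n/2, β + SS/2) = Inverse-Gamma(7.5, 38.285).
The mode of Inverse-Gamma(a, b) is b/(a+1) = 38.285/8.5 ≈ 4.5041.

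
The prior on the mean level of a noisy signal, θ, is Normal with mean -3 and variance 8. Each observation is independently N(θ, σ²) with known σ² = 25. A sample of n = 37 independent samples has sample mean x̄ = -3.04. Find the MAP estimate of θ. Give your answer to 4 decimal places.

n = 37, x̄ = -3.04.
For a Normal prior and Normal likelihood with known variance, the posterior is Normal; its mode equals its mean, the precision-weighted average.
Prior precision 1/σ₀² = 1/8 = 0.125; data precision n/σ² = 37/25 = 1.48.
θ̂ = (0.125·(-3) + 1.48·(-3.04)) / (0.125 + 1.48) = (-4.8742)/1.605 = -24371/8025 ≈ -3.0369.

θ̂_MAP = -3.0369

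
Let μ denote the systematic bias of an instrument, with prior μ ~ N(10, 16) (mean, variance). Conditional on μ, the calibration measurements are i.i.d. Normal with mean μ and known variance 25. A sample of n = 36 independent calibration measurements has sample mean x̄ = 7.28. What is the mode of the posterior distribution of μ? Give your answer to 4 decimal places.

n = 36, x̄ = 7.28.
For a Normal prior and Normal likelihood with known variance, the posterior is Normal; its mode equals its mean, the precision-weighted average.
Prior precision 1/σ₀² = 1/16 = 0.0625; data precision n/σ² = 36/25 = 1.44.
μ̂ = (0.0625·10 + 1.44·7.28) / (0.0625 + 1.44) = 11.1082/1.5025 = 111082/15025 ≈ 7.3931.

μ̂_MAP = 7.3931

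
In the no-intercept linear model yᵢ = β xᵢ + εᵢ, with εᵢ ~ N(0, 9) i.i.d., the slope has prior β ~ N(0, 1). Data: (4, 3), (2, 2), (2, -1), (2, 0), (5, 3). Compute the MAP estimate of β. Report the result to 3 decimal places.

β̂_MAP = 0.468

log p(β | y) = −Σ(yᵢ − βxᵢ)²/(2·9) − β²/(2·1) + const.
Setting the derivative to zero: Σxᵢ(yᵢ − βxᵢ)/9 − β/1 = 0, so β = Σxᵢyᵢ / (Σxᵢ² + σ²/τ²).
Σxᵢyᵢ = 4·3 + 2·2 + 2·(-1) + 2·0 + 5·3 = 29; Σxᵢ² = 53; σ²/τ² = 9.
β̂_MAP = 29 / (53 + 9) = 29/62 ≈ 0.468.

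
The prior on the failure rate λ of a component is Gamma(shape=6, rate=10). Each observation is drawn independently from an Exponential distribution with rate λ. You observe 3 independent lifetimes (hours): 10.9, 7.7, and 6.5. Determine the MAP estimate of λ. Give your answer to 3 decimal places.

λ̂_MAP = 0.228

The Exponential(rate=λ) likelihood is ∝ λ^n e^(−λΣtᵢ). Here n = 3 and Σtᵢ = 10.9 + 7.7 + 6.5 = 25.1.
Posterior ∝ λ^5e^(−10λ) · λ^3e^(−25.1λ) = λ^8e^(−35.1λ), i.e. Gamma(9, 35.1).
Mode = (a−1)/b = 8/35.1 ≈ 0.228.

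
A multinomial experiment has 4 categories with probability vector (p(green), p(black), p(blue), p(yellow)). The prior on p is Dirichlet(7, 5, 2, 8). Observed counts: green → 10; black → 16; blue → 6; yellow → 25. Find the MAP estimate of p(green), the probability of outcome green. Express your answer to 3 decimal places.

The posterior is Dirichlet(αᵢ + nᵢ) = Dirichlet(17, 21, 8, 33).
For a Dirichlet(a₁,…,a_K) with all aᵢ > 1, the mode has j-th component (aⱼ − 1)/(Σaᵢ − K).
Here Σaᵢ = 79 and K = 4, so p(green) = (17 − 1)/(79 − 4) = 16/75 ≈ 0.213.

MAP estimate of p(green) = 0.213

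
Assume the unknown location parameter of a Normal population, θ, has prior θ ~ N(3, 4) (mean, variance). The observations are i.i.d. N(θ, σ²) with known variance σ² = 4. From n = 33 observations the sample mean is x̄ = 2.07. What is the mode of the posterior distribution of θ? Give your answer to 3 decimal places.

θ̂_MAP = 2.097

n = 33, x̄ = 2.07.
For a Normal prior and Normal likelihood with known variance, the posterior is Normal; its mode equals its mean, the precision-weighted average.
Prior precision 1/σ₀² = 1/4 = 0.25; data precision n/σ² = 33/4 = 8.25.
θ̂ = (0.25·3 + 8.25·2.07) / (0.25 + 8.25) = 17.8275/8.5 = 7131/3400 ≈ 2.097.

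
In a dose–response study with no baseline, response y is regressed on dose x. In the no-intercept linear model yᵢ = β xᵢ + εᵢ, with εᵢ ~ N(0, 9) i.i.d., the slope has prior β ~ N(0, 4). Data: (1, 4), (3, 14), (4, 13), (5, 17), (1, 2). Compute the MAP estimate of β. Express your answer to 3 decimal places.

β̂_MAP = 3.410

log p(β | y) = −Σ(yᵢ − βxᵢ)²/(2·9) − β²/(2·4) + const.
Setting the derivative to zero: Σxᵢ(yᵢ − βxᵢ)/9 − β/4 = 0, so β = Σxᵢyᵢ / (Σxᵢ² + σ²/τ²).
Σxᵢyᵢ = 1·4 + 3·14 + 4·13 + 5·17 + 1·2 = 185; Σxᵢ² = 52; σ²/τ² = 2.25.
β̂_MAP = 185 / (52 + 2.25) = 185/54.25 ≈ 3.410.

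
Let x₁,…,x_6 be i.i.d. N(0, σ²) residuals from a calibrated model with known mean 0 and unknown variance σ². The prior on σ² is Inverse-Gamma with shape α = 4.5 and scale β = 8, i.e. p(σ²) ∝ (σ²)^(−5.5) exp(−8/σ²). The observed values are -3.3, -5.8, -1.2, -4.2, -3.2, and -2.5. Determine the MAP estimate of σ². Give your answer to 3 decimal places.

Sum of squared deviations about the known mean: SS = (-3.3−0)² + (-5.8−0)² + (-1.2−0)² + (-4.2−0)² + (-3.2−0)² + (-2.5−0)² = 80.1.
The Normal likelihood contributes (σ²)^(−n/2) exp(−SS/(2σ²)), so the posterior is Inverse-Gamma(α + n/2, β + SS/2) = Inverse-Gamma(7.5, 48.05).
The mode of Inverse-Gamma(a, b) is b/(a+1) = 48.05/8.5 ≈ 5.653.

σ̂²_MAP = 5.653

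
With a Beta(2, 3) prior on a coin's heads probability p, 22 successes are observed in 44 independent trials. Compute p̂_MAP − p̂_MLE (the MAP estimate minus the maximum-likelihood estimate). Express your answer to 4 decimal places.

MAP − MLE = -0.0106

Posterior is Beta(24, 25); MAP = (24−1)/(49−2) = 23/47 ≈ 0.48936.
MLE ignores the prior: p̂_MLE = k/n = 22/44 ≈ 0.50000.
Difference = 23/47 − 22/44 = -1/94 ≈ -0.0106.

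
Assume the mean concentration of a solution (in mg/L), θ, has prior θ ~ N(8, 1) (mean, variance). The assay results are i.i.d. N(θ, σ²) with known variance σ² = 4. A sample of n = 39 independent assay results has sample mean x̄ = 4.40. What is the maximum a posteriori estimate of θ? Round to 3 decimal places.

θ̂_MAP = 4.735

n = 39, x̄ = 4.40.
For a Normal prior and Normal likelihood with known variance, the posterior is Normal; its mode equals its mean, the precision-weighted average.
Prior precision 1/σ₀² = 1/1 = 1; data precision n/σ² = 39/4 = 9.75.
θ̂ = (1·8 + 9.75·4.4) / (1 + 9.75) = 50.9/10.75 = 1018/215 ≈ 4.735.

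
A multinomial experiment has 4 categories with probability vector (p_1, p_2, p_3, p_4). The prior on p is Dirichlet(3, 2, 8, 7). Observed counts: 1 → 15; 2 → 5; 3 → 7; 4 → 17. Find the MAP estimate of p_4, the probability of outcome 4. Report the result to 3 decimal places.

MAP estimate: 0.383

The posterior is Dirichlet(αᵢ + nᵢ) = Dirichlet(18, 7, 15, 24).
For a Dirichlet(a₁,…,a_K) with all aᵢ > 1, the mode has j-th component (aⱼ − 1)/(Σaᵢ − K).
Here Σaᵢ = 64 and K = 4, so p_4 = (24 − 1)/(64 − 4) = 23/60 ≈ 0.383.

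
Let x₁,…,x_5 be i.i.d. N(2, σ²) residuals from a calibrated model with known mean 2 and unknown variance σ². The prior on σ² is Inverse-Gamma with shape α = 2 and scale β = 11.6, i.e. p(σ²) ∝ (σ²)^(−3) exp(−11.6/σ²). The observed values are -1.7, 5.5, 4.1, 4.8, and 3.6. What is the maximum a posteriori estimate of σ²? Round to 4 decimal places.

σ̂²_MAP = 5.8136

Sum of squared deviations about the known mean: SS = (-1.7−2)² + (5.5−2)² + (4.1−2)² + (4.8−2)² + (3.6−2)² = 40.75.
The Normal likelihood contributes (σ²)^(−n/2) exp(−SS/(2σ²)), so the posterior is Inverse-Gamma(α + n/2, β + SS/2) = Inverse-Gamma(4.5, 31.975).
The mode of Inverse-Gamma(a, b) is b/(a+1) = 31.975/5.5 ≈ 5.8136.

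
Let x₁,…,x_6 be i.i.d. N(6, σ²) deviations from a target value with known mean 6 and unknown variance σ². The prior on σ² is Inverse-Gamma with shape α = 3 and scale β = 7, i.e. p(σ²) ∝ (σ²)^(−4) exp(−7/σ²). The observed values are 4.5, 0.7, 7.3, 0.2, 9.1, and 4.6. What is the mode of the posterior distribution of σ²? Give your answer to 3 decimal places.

σ̂²_MAP = 6.517

Sum of squared deviations about the known mean: SS = (4.5−6)² + (0.7−6)² + (7.3−6)² + (0.2−6)² + (9.1−6)² + (4.6−6)² = 77.24.
The Normal likelihood contributes (σ²)^(−n/2) exp(−SS/(2σ²)), so the posterior is Inverse-Gamma(α + n/2, β + SS/2) = Inverse-Gamma(6, 45.62).
The mode of Inverse-Gamma(a, b) is b/(a+1) = 45.62/7 ≈ 6.517.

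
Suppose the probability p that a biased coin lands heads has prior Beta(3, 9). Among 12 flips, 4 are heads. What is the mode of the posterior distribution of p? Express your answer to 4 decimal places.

Prior: Beta(3, 9).
Data: 4 successes in 12 trials. The binomial likelihood contributes p^4(1−p)^8, so the posterior is Beta(3+4, 9+8) = Beta(7, 17).
For Beta(a, b) with a, b > 1 the mode is (a−1)/(a+b−2) = 6/22 ≈ 0.2727.

p̂_MAP = 0.2727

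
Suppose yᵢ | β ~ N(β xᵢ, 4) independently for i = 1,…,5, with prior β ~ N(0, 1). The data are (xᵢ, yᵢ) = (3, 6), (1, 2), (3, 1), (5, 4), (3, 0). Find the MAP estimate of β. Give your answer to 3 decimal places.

β̂_MAP = 0.754

log p(β | y) = −Σ(yᵢ − βxᵢ)²/(2·4) − β²/(2·1) + const.
Setting the derivative to zero: Σxᵢ(yᵢ − βxᵢ)/4 − β/1 = 0, so β = Σxᵢyᵢ / (Σxᵢ² + σ²/τ²).
Σxᵢyᵢ = 3·6 + 1·2 + 3·1 + 5·4 + 3·0 = 43; Σxᵢ² = 53; σ²/τ² = 4.
β̂_MAP = 43 / (53 + 4) = 43/57 ≈ 0.754.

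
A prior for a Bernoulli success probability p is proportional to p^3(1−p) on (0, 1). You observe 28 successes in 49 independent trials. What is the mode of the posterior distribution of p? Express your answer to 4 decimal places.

p̂_MAP = 0.5849

The prior density ∝ p^3(1−p)^1 is the kernel of Beta(4, 2).
Data: 28 successes in 49 trials. The binomial likelihood contributes p^28(1−p)^21, so the posterior is Beta(4+28, 2+21) = Beta(32, 23).
For Beta(a, b) with a, b > 1 the mode is (a−1)/(a+b−2) = 31/53 ≈ 0.5849.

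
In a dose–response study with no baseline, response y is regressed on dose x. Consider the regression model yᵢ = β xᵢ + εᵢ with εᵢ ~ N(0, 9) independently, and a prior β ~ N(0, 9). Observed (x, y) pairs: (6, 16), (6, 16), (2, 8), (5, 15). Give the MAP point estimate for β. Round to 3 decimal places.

β̂_MAP = 2.775

log p(β | y) = −Σ(yᵢ − βxᵢ)²/(2·9) − β²/(2·9) + const.
Setting the derivative to zero: Σxᵢ(yᵢ − βxᵢ)/9 − β/9 = 0, so β = Σxᵢyᵢ / (Σxᵢ² + σ²/τ²).
Σxᵢyᵢ = 6·16 + 6·16 + 2·8 + 5·15 = 283; Σxᵢ² = 101; σ²/τ² = 1.
β̂_MAP = 283 / (101 + 1) = 283/102 ≈ 2.775.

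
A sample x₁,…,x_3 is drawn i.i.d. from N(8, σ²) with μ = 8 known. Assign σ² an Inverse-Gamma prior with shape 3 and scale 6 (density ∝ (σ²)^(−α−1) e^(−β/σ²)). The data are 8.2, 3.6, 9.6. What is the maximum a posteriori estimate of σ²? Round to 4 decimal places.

Sum of squared deviations about the known mean: SS = (8.2−8)² + (3.6−8)² + (9.6−8)² = 21.96.
The Normal likelihood contributes (σ²)^(−n/2) exp(−SS/(2σ²)), so the posterior is Inverse-Gamma(α + n/2, β + SS/2) = Inverse-Gamma(4.5, 16.98).
The mode of Inverse-Gamma(a, b) is b/(a+1) = 16.98/5.5 ≈ 3.0873.

σ̂²_MAP = 3.0873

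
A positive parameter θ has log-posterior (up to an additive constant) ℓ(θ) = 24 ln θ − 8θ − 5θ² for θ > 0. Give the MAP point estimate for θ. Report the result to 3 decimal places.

θ̂_MAP = 1.200

ℓ'(θ) = 24/θ − 8 − 10θ. Setting this to zero and multiplying by θ: 10θ² + 8θ − 24 = 0.
θ = (−8 + √(8² + 4·10·24)) / (2·10) = (−8 + √1024) / 20 = (−8 + 32)/20 = 6/5.
ℓ''(θ) = −24/θ² − 10 < 0, confirming a maximum.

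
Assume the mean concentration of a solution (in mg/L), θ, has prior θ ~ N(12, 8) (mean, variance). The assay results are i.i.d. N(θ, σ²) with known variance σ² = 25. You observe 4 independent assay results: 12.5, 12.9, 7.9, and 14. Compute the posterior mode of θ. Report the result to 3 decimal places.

n = 4; x̄ = (12.5 + 12.9 + 7.9 + 14)/4 = 47.3/4 = 11.825.
For a Normal prior and Normal likelihood with known variance, the posterior is Normal; its mode equals its mean, the precision-weighted average.
Prior precision 1/σ₀² = 1/8 = 0.125; data precision n/σ² = 4/25 = 0.16.
θ̂ = (0.125·12 + 0.16·11.825) / (0.125 + 0.16) = 3.392/0.285 = 3392/285 ≈ 11.902.

θ̂_MAP = 11.902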